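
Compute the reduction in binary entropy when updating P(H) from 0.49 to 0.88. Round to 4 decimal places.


H_before = -p*log2(p) - (1-p)*log2(1-p) for p=0.49: 0.9997
H_after for p=0.88: 0.5294
Reduction = 0.9997 - 0.5294 = 0.4704

0.4704


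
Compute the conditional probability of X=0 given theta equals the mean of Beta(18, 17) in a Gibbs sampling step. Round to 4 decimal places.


Mean of Beta(18, 17) = 0.5143
P(X=0 | theta=0.5143) = 0.4857

0.4857


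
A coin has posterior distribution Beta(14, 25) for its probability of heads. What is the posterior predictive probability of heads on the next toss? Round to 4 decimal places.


Posterior predictive = E[theta] = alpha/(alpha+beta)
= 14/39
= 0.359

0.359


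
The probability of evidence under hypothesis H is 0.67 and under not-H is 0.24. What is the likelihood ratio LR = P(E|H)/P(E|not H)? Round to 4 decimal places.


LR = 0.67 / 0.24
= 2.7917

2.7917


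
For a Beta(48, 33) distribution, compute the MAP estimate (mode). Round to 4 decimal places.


MAP = mode = (a-1)/(a+b-2)
= (48-1)/(48+33-2)
= 47/79 = 0.5949

0.5949


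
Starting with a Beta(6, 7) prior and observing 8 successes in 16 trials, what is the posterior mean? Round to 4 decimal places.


Posterior parameters: alpha = 6 + 8 = 14
beta = 7 + 8 = 15
Posterior mean = alpha / (alpha + beta) = 14 / 29
= 0.4828

0.4828


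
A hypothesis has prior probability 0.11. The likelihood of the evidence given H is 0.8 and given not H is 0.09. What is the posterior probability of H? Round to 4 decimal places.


Using Bayes' theorem:
P(E) = 0.11 * 0.8 + 0.89 * 0.09
P(E) = 0.1681
P(H|E) = (0.11 * 0.8) / 0.1681 = 0.5235

0.5235


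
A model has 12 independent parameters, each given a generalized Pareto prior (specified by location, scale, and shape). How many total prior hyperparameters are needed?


Each generalized Pareto prior needs 3 hyperparameters (location, scale, and shape).
Total = 3 * 12 = 36

36


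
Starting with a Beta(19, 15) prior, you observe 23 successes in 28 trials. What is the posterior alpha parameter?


For a Beta-Binomial conjugate model:
Posterior alpha = prior alpha + number of successes
= 19 + 23 = 42

42


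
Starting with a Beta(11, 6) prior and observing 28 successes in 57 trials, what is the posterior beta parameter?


Posterior beta = prior beta + failures
Failures = 57 - 28 = 29
beta_post = 6 + 29 = 35

35


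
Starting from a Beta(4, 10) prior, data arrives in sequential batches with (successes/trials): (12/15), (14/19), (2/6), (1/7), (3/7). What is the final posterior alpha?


In sequential Bayesian updating, we sum all successes.
Total successes = 32
Final alpha = 4 + 32 = 36

36


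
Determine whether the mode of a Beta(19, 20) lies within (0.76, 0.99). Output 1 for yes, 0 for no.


First find the mode: (a-1)/(a+b-2) = 0.4865
Is 0.4865 in (0.76, 0.99)? 0

0


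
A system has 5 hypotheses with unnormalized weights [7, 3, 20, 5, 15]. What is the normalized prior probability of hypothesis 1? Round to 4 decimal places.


The normalized prior is the weight divided by the total.
Total weight = 50
P(H1) = 7 / 50 = 0.14

0.14


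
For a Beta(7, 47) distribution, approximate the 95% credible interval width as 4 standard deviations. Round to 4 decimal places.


Variance of Beta(a,b) = ab / ((a+b)^2 * (a+b+1))
= 7*47 / ((54)^2 * 55)
= 0.0021
SD = sqrt(0.0021) = 0.0453
Width = 4 * SD = 0.1812

0.1812


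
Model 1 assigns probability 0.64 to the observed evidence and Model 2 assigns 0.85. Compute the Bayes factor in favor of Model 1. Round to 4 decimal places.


BF = P(data|M1) / P(data|M2)
= 0.64 / 0.85 = 0.7529

0.7529


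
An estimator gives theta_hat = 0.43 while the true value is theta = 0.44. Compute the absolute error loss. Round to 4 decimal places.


The absolute error loss is |theta_hat - theta|
= |0.43 - 0.44|
= 0.01

0.01


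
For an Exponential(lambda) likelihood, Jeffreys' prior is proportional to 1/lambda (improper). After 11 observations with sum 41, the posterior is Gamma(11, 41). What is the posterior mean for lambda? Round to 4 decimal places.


Posterior = Gamma(n, sum_x) = Gamma(11, 41)
Posterior mean = shape/rate = 11/41
= 0.2683

0.2683


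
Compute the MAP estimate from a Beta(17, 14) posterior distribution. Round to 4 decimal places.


MAP = mode of Beta distribution
= (alpha - 1)/(alpha + beta - 2)
= (17-1)/(17+14-2)
= 16/29 = 0.5517

0.5517


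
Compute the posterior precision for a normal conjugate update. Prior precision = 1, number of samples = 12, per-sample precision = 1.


tau_post = tau_0 + n * tau
= 1 + 12 * 1 = 13

13


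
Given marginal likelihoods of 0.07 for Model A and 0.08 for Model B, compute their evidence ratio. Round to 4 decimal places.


Ratio = ML(A) / ML(B) = 0.07/0.08
= 0.875

0.875


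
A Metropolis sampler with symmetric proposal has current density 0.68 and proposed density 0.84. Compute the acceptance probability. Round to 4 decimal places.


For symmetric proposals, acceptance = min(1, pi(x*)/pi(x))
= min(1, 0.84/0.68)
= min(1, 1.2353) = 1.0

1.0


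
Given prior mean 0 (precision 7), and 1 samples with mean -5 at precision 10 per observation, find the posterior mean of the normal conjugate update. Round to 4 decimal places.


The posterior mean is a precision-weighted average of prior and data.
Post. prec. = 7 + 10 = 17
Post. mean = (0 + -50)/17 = -50/17 = -2.9412

-2.9412


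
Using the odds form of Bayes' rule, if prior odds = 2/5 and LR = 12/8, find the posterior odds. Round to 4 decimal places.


Bayes' rule in odds form: posterior odds = prior odds * LR
= (2 * 12) / (5 * 8)
= 24/40 = 0.6

0.6


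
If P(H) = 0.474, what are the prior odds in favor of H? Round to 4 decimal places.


Prior odds = P(H) / (1 - P(H))
= 0.474 / 0.526
= 0.9011

0.9011


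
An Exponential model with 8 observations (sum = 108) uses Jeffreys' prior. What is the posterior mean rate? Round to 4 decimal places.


Posterior Gamma(8, 108)
E[lambda] = 8/108 = 0.0741

0.0741


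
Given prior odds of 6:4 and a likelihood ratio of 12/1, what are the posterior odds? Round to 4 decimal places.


Posterior odds = prior odds * LR
Prior odds = 6/4 = 1.5
LR = 12/1 = 12.0
Posterior odds = 1.5 * 12.0 = 18.0

18.0


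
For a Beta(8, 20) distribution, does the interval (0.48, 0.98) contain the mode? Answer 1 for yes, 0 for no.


Mode of Beta(a,b) = (a-1)/(a+b-2)
= (8-1)/(8+20-2) = 0.2692
Check: 0.48 <= 0.2692 <= 0.98?
Result: 0

0


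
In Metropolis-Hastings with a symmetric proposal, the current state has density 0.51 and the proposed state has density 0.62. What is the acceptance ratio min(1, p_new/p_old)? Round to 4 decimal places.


Ratio = p_new / p_old = 0.62 / 0.51 = 1.2157
Acceptance = min(1, 1.2157) = 1.0

1.0


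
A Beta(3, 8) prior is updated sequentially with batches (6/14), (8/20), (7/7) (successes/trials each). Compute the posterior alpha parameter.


Sequential conjugate updating is equivalent to a single batch update.
Total successes across all batches = 21
alpha_posterior = alpha_prior + total_successes = 3 + 21
= 24

24


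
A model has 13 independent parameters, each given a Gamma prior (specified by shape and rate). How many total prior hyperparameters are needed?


Each Gamma prior needs 2 hyperparameters (shape and rate).
Total = 2 * 13 = 26

26


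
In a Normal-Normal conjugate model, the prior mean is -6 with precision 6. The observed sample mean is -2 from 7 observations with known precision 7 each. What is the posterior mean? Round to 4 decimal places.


Posterior precision = tau0 + n*tau = 6 + 7*7 = 55
Posterior mean = (tau0*mu0 + n*tau*xbar) / posterior_precision
= (6*-6 + 7*7*-2) / 55
= -134 / 55 = -2.4364

-2.4364


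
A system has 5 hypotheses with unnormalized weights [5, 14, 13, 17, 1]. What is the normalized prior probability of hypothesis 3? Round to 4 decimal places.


The normalized prior is the weight divided by the total.
Total weight = 50
P(H3) = 13 / 50 = 0.26

0.26


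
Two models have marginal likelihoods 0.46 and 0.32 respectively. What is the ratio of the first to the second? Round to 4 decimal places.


Evidence ratio = 0.46 / 0.32
= 1.4375

1.4375


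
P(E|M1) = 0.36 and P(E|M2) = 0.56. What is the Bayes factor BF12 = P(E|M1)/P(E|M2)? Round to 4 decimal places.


Bayes factor BF12 = P(E|M1) / P(E|M2)
= 0.36 / 0.56
= 0.6429

0.6429


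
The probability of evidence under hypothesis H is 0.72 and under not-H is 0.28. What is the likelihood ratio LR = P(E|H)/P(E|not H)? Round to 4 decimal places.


LR = 0.72 / 0.28
= 2.5714

2.5714


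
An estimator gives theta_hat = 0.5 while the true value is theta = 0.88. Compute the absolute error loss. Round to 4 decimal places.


The absolute error loss is |theta_hat - theta|
= |0.5 - 0.88|
= 0.38

0.38


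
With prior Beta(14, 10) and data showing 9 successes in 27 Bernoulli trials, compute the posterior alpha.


Conjugate update: alpha_posterior = alpha_prior + k
= 14 + 9 = 23

23


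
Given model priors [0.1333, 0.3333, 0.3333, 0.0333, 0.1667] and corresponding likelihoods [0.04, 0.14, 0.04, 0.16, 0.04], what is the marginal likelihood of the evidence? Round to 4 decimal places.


P(E) = sum_i P(M_i) P(E|M_i)
= 0.0053 + 0.0467 + 0.0133 + 0.0053 + 0.0067
= 0.0773

0.0773


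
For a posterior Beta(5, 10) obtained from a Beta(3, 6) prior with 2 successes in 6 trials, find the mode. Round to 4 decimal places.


Mode = (alpha - 1) / (alpha + beta - 2)
= 4 / 13
= 0.3077

0.3077


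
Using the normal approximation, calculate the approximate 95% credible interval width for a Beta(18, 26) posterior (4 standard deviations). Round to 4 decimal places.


Var(Beta) = 18*26/(44^2 * 45) = 0.0054
SD = 0.0733
Width ~ 4*SD = 0.2932

0.2932


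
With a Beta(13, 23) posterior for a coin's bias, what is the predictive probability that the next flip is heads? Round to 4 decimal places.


The predictive probability equals the posterior mean.
P(next = heads) = alpha / (alpha + beta)
= 13 / 36 = 0.3611

0.3611


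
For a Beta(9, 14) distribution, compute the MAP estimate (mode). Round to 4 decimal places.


MAP = mode = (a-1)/(a+b-2)
= (9-1)/(9+14-2)
= 8/21 = 0.381

0.381


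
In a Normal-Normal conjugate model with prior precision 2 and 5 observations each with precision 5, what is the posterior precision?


Posterior precision = prior precision + n * observation precision
= 2 + 5 * 5
= 2 + 25 = 27

27


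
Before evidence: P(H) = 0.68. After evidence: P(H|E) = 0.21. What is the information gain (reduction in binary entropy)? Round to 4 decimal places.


Prior entropy = 0.9044
Posterior entropy = 0.7415
Information gain = 0.9044 - 0.7415 = 0.1629

0.1629


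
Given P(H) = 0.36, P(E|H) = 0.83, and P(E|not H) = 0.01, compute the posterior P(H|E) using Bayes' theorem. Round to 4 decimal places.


By Bayes' theorem: P(H|E) = P(E|H)*P(H) / P(E)
P(E) = P(E|H)*P(H) + P(E|not H)*P(not H)
P(E) = 0.83*0.36 + 0.01*0.64 = 0.3052
P(H|E) = 0.83*0.36 / 0.3052 = 0.979

0.979


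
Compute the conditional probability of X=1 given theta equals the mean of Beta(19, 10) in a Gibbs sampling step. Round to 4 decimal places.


Mean of Beta(19, 10) = 0.6552
P(X=1 | theta=0.6552) = 0.6552

0.6552


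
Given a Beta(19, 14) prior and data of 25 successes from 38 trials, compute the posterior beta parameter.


Number of failures = 38 - 25 = 13
Posterior beta = 14 + 13 = 27

27


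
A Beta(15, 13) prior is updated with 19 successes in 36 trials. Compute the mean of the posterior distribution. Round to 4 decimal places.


After update: Beta(34, 30)
Mean = 34 / (34 + 30) = 34 / 64
= 0.5312

0.5312


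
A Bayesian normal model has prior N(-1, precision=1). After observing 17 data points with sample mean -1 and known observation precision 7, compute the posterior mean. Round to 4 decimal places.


Posterior mean = (prior_precision * prior_mean + n * data_precision * data_mean) / (prior_precision + n * data_precision)
Numerator = 1*-1 + 17*7*-1 = -120
Denominator = 1 + 17*7 = 120
Posterior mean = -1.0

-1.0


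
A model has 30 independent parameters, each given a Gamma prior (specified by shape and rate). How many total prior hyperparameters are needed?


Each Gamma prior needs 2 hyperparameters (shape and rate).
Total = 2 * 30 = 60

60


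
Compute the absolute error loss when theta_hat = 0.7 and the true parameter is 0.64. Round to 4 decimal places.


L = |theta_hat - theta_true|
= |0.7 - 0.64| = 0.06

0.06


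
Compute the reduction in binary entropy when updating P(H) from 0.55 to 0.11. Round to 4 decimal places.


H_before = -p*log2(p) - (1-p)*log2(1-p) for p=0.55: 0.9928
H_after for p=0.11: 0.4999
Reduction = 0.9928 - 0.4999 = 0.4929

0.4929


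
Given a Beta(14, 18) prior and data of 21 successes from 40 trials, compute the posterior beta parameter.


Number of failures = 40 - 21 = 19
Posterior beta = 18 + 19 = 37

37


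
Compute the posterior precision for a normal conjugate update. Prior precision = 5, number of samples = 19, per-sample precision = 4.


tau_post = tau_0 + n * tau
= 5 + 19 * 4 = 81

81


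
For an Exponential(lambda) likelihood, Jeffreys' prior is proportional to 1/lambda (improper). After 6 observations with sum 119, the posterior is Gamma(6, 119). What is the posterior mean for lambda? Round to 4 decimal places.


Posterior = Gamma(n, sum_x) = Gamma(6, 119)
Posterior mean = shape/rate = 6/119
= 0.0504

0.0504


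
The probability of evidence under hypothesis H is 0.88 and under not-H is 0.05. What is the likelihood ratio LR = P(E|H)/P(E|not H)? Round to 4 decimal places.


LR = 0.88 / 0.05
= 17.6

17.6


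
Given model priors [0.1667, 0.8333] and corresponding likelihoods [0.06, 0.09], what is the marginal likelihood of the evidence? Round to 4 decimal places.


P(E) = sum_i P(M_i) P(E|M_i)
= 0.01 + 0.075
= 0.085

0.085


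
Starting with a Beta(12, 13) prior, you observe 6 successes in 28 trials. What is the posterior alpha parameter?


For a Beta-Binomial conjugate model:
Posterior alpha = prior alpha + number of successes
= 12 + 6 = 18

18


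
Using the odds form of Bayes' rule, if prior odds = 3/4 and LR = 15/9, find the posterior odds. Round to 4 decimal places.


Bayes' rule in odds form: posterior odds = prior odds * LR
= (3 * 15) / (4 * 9)
= 45/36 = 1.25

1.25


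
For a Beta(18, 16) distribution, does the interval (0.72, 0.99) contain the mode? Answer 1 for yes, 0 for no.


Mode of Beta(a,b) = (a-1)/(a+b-2)
= (18-1)/(18+16-2) = 0.5312
Check: 0.72 <= 0.5312 <= 0.99?
Result: 0

0


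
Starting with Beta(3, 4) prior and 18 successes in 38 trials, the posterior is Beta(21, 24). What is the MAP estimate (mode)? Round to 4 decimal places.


The mode of Beta(a, b) when a > 1 and b > 1 is (a-1)/(a+b-2)
= (21 - 1) / (21 + 24 - 2)
= 20 / 43
= 0.4651

0.4651


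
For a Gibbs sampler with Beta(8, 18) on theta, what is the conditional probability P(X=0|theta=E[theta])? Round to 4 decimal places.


E[theta] = 8/(8+18) = 0.3077
P(X=0|theta) = 1 - theta = 0.6923

0.6923


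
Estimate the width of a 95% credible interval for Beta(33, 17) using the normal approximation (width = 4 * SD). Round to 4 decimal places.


For Beta(a,b): Var = ab/((a+b)^2(a+b+1))
Var = 0.0044, SD = 0.0663
Approximate 95% CI width = 4 * 0.0663 = 0.2653

0.2653


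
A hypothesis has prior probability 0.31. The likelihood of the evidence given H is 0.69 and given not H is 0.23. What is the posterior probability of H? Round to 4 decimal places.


Using Bayes' theorem:
P(E) = 0.31 * 0.69 + 0.69 * 0.23
P(E) = 0.3726
P(H|E) = (0.31 * 0.69) / 0.3726 = 0.5741

0.5741


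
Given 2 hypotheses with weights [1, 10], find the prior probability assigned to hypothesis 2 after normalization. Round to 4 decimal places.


To normalize, divide each weight by the sum of all weights.
Sum = 11
Prior(H2) = 10/11 = 0.9091

0.9091


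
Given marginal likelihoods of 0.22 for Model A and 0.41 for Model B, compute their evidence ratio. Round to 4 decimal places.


Ratio = ML(A) / ML(B) = 0.22/0.41
= 0.5366

0.5366


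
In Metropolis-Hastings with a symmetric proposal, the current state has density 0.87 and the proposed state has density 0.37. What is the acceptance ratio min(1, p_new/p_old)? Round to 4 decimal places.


Ratio = p_new / p_old = 0.37 / 0.87 = 0.4253
Acceptance = min(1, 0.4253) = 0.4253

0.4253


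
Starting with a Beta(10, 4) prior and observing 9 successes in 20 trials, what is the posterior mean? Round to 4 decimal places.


Posterior parameters: alpha = 10 + 9 = 19
beta = 4 + 11 = 15
Posterior mean = alpha / (alpha + beta) = 19 / 34
= 0.5588

0.5588


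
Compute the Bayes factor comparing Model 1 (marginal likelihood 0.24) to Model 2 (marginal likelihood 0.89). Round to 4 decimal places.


BF12 = marginal likelihood of M1 / marginal likelihood of M2
= 0.24/0.89
= 0.2697

0.2697


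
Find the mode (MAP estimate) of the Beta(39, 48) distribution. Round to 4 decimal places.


For Beta(a,b) with a,b > 1:
Mode = (a-1)/(a+b-2) = (39-1)/(87-2)
= 38/85 = 0.4471

0.4471


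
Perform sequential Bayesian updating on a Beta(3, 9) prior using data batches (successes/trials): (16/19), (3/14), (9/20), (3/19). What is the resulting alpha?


Accumulate successes: 31
Posterior alpha = prior alpha + sum of successes
= 3 + 31 = 34

34


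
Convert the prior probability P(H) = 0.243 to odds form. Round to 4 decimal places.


P(not H) = 1 - 0.243 = 0.757
Odds = 0.243 / 0.757 = 0.321

0.321


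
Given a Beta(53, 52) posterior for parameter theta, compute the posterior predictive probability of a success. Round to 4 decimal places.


For a Beta-Bernoulli model, the predictive probability is the mean:
P(success) = 53/(53+52) = 53/105 = 0.5048

0.5048


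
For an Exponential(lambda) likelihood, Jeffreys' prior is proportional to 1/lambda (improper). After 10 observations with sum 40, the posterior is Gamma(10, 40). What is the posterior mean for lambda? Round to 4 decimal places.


Posterior = Gamma(n, sum_x) = Gamma(10, 40)
Posterior mean = shape/rate = 10/40
= 0.25

0.25


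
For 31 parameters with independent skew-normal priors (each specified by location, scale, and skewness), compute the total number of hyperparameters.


A skew-normal prior has 3 hyperparameters per parameter.
Total = 31 * 3 = 93

93


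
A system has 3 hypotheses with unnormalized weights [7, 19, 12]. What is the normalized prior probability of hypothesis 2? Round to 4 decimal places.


The normalized prior is the weight divided by the total.
Total weight = 38
P(H2) = 19 / 38 = 0.5

0.5


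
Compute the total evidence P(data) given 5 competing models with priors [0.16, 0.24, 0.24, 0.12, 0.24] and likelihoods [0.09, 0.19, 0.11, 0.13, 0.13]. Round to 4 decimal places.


Marginal likelihood = sum P(model_i) * P(data|model_i)
Model 1: 0.16 * 0.09 = 0.0144
Model 2: 0.24 * 0.19 = 0.0456
Model 3: 0.24 * 0.11 = 0.0264
Model 4: 0.12 * 0.13 = 0.0156
Model 5: 0.24 * 0.13 = 0.0312
Total = 0.1332

0.1332


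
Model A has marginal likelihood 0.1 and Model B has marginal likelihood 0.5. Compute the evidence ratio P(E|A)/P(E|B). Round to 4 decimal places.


Evidence ratio = P(E|A) / P(E|B)
= 0.1 / 0.5
= 0.2

0.2


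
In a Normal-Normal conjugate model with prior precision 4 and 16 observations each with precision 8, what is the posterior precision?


Posterior precision = prior precision + n * observation precision
= 4 + 16 * 8
= 4 + 128 = 132

132


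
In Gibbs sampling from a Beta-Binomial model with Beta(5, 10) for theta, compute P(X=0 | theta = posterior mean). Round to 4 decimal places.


Posterior mean = alpha/(alpha+beta) = 5/15 = 0.3333
P(X=0|theta=mean) = 1 - theta = 0.6667

0.6667


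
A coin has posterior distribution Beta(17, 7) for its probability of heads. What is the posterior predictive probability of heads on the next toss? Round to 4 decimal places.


Posterior predictive = E[theta] = alpha/(alpha+beta)
= 17/24
= 0.7083

0.7083


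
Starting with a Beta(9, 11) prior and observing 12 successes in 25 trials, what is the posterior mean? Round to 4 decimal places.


Posterior parameters: alpha = 9 + 12 = 21
beta = 11 + 13 = 24
Posterior mean = alpha / (alpha + beta) = 21 / 45
= 0.4667

0.4667


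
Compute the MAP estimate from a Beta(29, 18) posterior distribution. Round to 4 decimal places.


MAP = mode of Beta distribution
= (alpha - 1)/(alpha + beta - 2)
= (29-1)/(29+18-2)
= 28/45 = 0.6222

0.6222


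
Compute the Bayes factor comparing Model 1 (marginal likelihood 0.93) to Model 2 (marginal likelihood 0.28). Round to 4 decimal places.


BF12 = marginal likelihood of M1 / marginal likelihood of M2
= 0.93/0.28
= 3.3214

3.3214


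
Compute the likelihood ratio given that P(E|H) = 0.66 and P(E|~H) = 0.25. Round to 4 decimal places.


LR = P(E|H) / P(E|~H)
= 0.66 / 0.25 = 2.64

2.64


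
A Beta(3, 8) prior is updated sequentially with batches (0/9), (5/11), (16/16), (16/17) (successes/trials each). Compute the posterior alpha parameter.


Sequential conjugate updating is equivalent to a single batch update.
Total successes across all batches = 37
alpha_posterior = alpha_prior + total_successes = 3 + 37
= 40

40


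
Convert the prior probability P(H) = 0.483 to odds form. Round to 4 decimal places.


P(not H) = 1 - 0.483 = 0.517
Odds = 0.483 / 0.517 = 0.9342

0.9342


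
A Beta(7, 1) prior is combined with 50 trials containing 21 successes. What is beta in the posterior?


In conjugate updating:
beta_posterior = beta_prior + (n - k)
= 1 + (50 - 21)
= 1 + 29 = 30

30


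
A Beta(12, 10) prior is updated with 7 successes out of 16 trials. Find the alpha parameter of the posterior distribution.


In the Beta-Binomial conjugate update:
alpha_post = alpha_prior + successes
= 12 + 7
= 19

19


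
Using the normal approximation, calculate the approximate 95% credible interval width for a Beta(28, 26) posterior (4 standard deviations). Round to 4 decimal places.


Var(Beta) = 28*26/(54^2 * 55) = 0.0045
SD = 0.0674
Width ~ 4*SD = 0.2695

0.2695


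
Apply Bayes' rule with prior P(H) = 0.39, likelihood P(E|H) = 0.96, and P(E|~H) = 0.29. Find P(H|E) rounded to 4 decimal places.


Step 1: Compute marginal P(E) = P(E|H)P(H) + P(E|~H)P(~H)
= 0.96*0.39 + 0.29*0.61 = 0.5513
Step 2: P(H|E) = P(E|H)P(H)/P(E) = 0.3744/0.5513
= 0.6791

0.6791


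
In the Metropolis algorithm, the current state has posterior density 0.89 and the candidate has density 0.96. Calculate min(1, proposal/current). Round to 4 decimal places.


Ratio = 0.96/0.89 = 1.0787
Acceptance probability = min(1, 1.0787)
= 1.0

1.0


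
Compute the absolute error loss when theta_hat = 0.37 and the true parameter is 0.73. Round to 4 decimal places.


L = |theta_hat - theta_true|
= |0.37 - 0.73| = 0.36

0.36


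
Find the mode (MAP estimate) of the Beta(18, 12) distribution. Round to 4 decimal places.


For Beta(a,b) with a,b > 1:
Mode = (a-1)/(a+b-2) = (18-1)/(30-2)
= 17/28 = 0.6071

0.6071


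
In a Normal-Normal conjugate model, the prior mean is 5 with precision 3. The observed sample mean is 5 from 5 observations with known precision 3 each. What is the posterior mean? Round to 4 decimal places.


Posterior precision = tau0 + n*tau = 3 + 5*3 = 18
Posterior mean = (tau0*mu0 + n*tau*xbar) / posterior_precision
= (3*5 + 5*3*5) / 18
= 90 / 18 = 5.0

5.0


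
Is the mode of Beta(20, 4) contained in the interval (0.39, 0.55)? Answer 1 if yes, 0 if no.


Mode = (a-1)/(a+b-2) = 19/22 = 0.8636
Interval: (0.39, 0.55)
Contains mode? 0

0


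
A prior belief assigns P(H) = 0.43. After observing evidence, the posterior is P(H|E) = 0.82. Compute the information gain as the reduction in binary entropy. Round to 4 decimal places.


H(prior) = -0.43*log2(0.43) - 0.57*log2(0.57)
= 0.9858
H(post) = -0.82*log2(0.82) - 0.18*log2(0.18)
= 0.6801
IG = 0.9858 - 0.6801 = 0.3057

0.3057


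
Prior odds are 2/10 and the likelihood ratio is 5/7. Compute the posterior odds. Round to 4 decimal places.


Posterior odds = prior odds * likelihood ratio
= (2/10) * (5/7)
= 10 / 70
= 0.1429

0.1429


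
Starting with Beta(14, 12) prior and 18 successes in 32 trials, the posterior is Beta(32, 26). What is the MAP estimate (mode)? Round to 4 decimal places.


The mode of Beta(a, b) when a > 1 and b > 1 is (a-1)/(a+b-2)
= (32 - 1) / (32 + 26 - 2)
= 31 / 56
= 0.5536

0.5536


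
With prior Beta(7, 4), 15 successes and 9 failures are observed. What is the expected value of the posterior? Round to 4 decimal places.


Posterior = Beta(22, 13)
E[theta] = alpha/(alpha+beta)
= 22/35 = 0.6286

0.6286


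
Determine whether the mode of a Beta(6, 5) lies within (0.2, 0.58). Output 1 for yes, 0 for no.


First find the mode: (a-1)/(a+b-2) = 0.5556
Is 0.5556 in (0.2, 0.58)? 1

1


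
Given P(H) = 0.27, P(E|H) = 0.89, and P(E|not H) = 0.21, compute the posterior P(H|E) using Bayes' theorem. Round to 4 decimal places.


By Bayes' theorem: P(H|E) = P(E|H)*P(H) / P(E)
P(E) = P(E|H)*P(H) + P(E|not H)*P(not H)
P(E) = 0.89*0.27 + 0.21*0.73 = 0.3936
P(H|E) = 0.89*0.27 / 0.3936 = 0.6105

0.6105


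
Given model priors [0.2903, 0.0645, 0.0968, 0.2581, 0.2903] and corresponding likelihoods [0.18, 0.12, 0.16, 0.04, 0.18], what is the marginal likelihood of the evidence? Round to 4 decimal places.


P(E) = sum_i P(M_i) P(E|M_i)
= 0.0523 + 0.0077 + 0.0155 + 0.0103 + 0.0523
= 0.1381

0.1381


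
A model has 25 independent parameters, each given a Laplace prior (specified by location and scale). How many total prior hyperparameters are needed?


Each Laplace prior needs 2 hyperparameters (location and scale).
Total = 2 * 25 = 50

50


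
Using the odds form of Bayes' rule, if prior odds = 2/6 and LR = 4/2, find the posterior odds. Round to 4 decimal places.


Bayes' rule in odds form: posterior odds = prior odds * LR
= (2 * 4) / (6 * 2)
= 8/12 = 0.6667

0.6667


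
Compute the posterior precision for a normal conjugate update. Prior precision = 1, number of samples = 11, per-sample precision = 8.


tau_post = tau_0 + n * tau
= 1 + 11 * 8 = 89

89


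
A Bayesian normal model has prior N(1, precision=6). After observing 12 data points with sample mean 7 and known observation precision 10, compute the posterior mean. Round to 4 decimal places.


Posterior mean = (prior_precision * prior_mean + n * data_precision * data_mean) / (prior_precision + n * data_precision)
Numerator = 6*1 + 12*10*7 = 846
Denominator = 6 + 12*10 = 126
Posterior mean = 6.7143

6.7143


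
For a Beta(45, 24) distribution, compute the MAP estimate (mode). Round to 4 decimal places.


MAP = mode = (a-1)/(a+b-2)
= (45-1)/(45+24-2)
= 44/67 = 0.6567

0.6567


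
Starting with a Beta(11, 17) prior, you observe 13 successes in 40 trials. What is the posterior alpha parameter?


For a Beta-Binomial conjugate model:
Posterior alpha = prior alpha + number of successes
= 11 + 13 = 24

24


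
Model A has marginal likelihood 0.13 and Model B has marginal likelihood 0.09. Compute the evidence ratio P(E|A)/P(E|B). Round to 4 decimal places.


Evidence ratio = P(E|A) / P(E|B)
= 0.13 / 0.09
= 1.4444

1.4444


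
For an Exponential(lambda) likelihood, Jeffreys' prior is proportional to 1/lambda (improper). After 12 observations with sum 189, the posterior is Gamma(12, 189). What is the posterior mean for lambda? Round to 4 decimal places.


Posterior = Gamma(n, sum_x) = Gamma(12, 189)
Posterior mean = shape/rate = 12/189
= 0.0635

0.0635


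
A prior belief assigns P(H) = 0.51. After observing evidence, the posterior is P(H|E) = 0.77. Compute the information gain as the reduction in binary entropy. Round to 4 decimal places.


H(prior) = -0.51*log2(0.51) - 0.49*log2(0.49)
= 0.9997
H(post) = -0.77*log2(0.77) - 0.23*log2(0.23)
= 0.778
IG = 0.9997 - 0.778 = 0.2217

0.2217


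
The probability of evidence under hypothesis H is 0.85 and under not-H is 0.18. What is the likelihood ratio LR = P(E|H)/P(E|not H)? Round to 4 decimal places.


LR = 0.85 / 0.18
= 4.7222

4.7222


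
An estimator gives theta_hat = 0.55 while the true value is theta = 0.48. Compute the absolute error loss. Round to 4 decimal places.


The absolute error loss is |theta_hat - theta|
= |0.55 - 0.48|
= 0.07

0.07


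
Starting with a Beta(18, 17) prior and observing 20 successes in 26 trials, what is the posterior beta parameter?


Posterior beta = prior beta + failures
Failures = 26 - 20 = 6
beta_post = 17 + 6 = 23

23


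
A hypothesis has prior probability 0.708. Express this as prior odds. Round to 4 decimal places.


Odds = P(H) / P(not H) = 0.708 / 0.292
= 2.4247

2.4247


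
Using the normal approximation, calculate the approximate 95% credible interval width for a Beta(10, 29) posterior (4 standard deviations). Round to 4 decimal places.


Var(Beta) = 10*29/(39^2 * 40) = 0.0048
SD = 0.069
Width ~ 4*SD = 0.2762

0.2762


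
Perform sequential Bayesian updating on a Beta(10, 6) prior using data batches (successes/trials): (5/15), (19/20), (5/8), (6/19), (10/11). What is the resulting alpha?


Accumulate successes: 45
Posterior alpha = prior alpha + sum of successes
= 10 + 45 = 55

55


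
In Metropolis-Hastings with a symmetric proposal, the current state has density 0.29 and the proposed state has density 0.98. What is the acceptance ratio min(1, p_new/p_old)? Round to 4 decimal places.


Ratio = p_new / p_old = 0.98 / 0.29 = 3.3793
Acceptance = min(1, 3.3793) = 1.0

1.0


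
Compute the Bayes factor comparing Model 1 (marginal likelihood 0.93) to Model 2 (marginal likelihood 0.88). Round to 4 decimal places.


BF12 = marginal likelihood of M1 / marginal likelihood of M2
= 0.93/0.88
= 1.0568

1.0568


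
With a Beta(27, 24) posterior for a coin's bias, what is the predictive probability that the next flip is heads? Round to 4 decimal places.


The predictive probability equals the posterior mean.
P(next = heads) = alpha / (alpha + beta)
= 27 / 51 = 0.5294

0.5294


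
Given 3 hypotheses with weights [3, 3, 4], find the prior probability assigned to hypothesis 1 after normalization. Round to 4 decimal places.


To normalize, divide each weight by the sum of all weights.
Sum = 10
Prior(H1) = 3/10 = 0.3

0.3


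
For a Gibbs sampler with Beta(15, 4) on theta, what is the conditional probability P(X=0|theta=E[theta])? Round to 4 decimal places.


E[theta] = 15/(15+4) = 0.7895
P(X=0|theta) = 1 - theta = 0.2105

0.2105


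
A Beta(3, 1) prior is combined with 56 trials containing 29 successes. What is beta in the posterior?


In conjugate updating:
beta_posterior = beta_prior + (n - k)
= 1 + (56 - 29)
= 1 + 27 = 28

28


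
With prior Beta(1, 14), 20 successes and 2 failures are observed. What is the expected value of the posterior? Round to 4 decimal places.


Posterior = Beta(21, 16)
E[theta] = alpha/(alpha+beta)
= 21/37 = 0.5676

0.5676


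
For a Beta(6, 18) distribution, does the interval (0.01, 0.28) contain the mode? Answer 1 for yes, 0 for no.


Mode of Beta(a,b) = (a-1)/(a+b-2)
= (6-1)/(6+18-2) = 0.2273
Check: 0.01 <= 0.2273 <= 0.28?
Result: 1

1


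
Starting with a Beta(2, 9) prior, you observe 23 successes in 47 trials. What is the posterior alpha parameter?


For a Beta-Binomial conjugate model:
Posterior alpha = prior alpha + number of successes
= 2 + 23 = 25

25


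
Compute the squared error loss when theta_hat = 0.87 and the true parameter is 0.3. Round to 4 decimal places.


L = (theta_hat - theta_true)^2
= (0.87 - 0.3)^2
= 0.57^2 = 0.3249

0.3249


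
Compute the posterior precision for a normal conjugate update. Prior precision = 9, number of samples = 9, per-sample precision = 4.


tau_post = tau_0 + n * tau
= 9 + 9 * 4 = 45

45


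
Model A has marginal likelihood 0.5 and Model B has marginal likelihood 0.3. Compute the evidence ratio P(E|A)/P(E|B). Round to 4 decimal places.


Evidence ratio = P(E|A) / P(E|B)
= 0.5 / 0.3
= 1.6667

1.6667


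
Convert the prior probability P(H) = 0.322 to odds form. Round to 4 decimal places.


P(not H) = 1 - 0.322 = 0.678
Odds = 0.322 / 0.678 = 0.4749

0.4749


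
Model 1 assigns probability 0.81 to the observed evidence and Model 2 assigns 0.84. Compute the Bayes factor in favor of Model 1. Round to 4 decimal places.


BF = P(data|M1) / P(data|M2)
= 0.81 / 0.84 = 0.9643

0.9643


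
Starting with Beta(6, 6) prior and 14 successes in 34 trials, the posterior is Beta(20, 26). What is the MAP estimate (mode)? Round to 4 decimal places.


The mode of Beta(a, b) when a > 1 and b > 1 is (a-1)/(a+b-2)
= (20 - 1) / (20 + 26 - 2)
= 19 / 44
= 0.4318

0.4318


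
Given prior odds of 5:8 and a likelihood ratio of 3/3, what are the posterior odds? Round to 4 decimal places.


Posterior odds = prior odds * LR
Prior odds = 5/8 = 0.625
LR = 3/3 = 1.0
Posterior odds = 0.625 * 1.0 = 0.625

0.625


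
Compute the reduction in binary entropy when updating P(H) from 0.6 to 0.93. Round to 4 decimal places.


H_before = -p*log2(p) - (1-p)*log2(1-p) for p=0.6: 0.971
H_after for p=0.93: 0.3659
Reduction = 0.971 - 0.3659 = 0.605

0.605


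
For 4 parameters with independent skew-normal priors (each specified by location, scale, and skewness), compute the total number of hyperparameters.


A skew-normal prior has 3 hyperparameters per parameter.
Total = 4 * 3 = 12

12


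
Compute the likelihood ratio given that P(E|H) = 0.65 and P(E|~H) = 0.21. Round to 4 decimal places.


LR = P(E|H) / P(E|~H)
= 0.65 / 0.21 = 3.0952

3.0952


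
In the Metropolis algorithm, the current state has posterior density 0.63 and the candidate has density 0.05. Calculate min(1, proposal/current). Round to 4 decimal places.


Ratio = 0.05/0.63 = 0.0794
Acceptance probability = min(1, 0.0794)
= 0.0794

0.0794


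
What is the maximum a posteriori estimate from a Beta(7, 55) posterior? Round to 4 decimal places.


The MAP estimate equals the mode of the distribution.
Mode of Beta(a,b) = (a-1)/(a+b-2)
= 6/60
= 0.1

0.1


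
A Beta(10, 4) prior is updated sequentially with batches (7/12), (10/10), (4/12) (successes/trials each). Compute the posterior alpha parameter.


Sequential conjugate updating is equivalent to a single batch update.
Total successes across all batches = 21
alpha_posterior = alpha_prior + total_successes = 10 + 21
= 31

31


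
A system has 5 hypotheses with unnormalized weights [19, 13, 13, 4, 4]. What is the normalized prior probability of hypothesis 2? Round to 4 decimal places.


The normalized prior is the weight divided by the total.
Total weight = 53
P(H2) = 13 / 53 = 0.2453

0.2453


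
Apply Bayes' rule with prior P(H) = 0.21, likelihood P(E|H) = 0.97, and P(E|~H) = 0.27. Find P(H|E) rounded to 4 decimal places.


Step 1: Compute marginal P(E) = P(E|H)P(H) + P(E|~H)P(~H)
= 0.97*0.21 + 0.27*0.79 = 0.417
Step 2: P(H|E) = P(E|H)P(H)/P(E) = 0.2037/0.417
= 0.4885

0.4885


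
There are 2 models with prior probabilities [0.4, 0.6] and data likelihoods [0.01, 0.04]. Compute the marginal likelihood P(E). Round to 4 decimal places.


P(E) = sum over models of P(M_i) * P(E|M_i)
= 0.4*0.01 + 0.6*0.04
= 0.028

0.028


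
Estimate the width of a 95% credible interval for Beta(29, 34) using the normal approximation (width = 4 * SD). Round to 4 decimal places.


For Beta(a,b): Var = ab/((a+b)^2(a+b+1))
Var = 0.0039, SD = 0.0623
Approximate 95% CI width = 4 * 0.0623 = 0.2492

0.2492


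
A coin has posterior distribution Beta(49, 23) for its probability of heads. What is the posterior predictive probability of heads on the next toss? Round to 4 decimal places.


Posterior predictive = E[theta] = alpha/(alpha+beta)
= 49/72
= 0.6806

0.6806


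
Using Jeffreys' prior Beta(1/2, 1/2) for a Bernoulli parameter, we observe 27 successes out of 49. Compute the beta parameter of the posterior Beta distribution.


Conjugate update: Beta(0.5 + k, 0.5 + n - k).
k = 27, n - k = 22
Posterior beta = 0.5 + (n - k) = 0.5 + 22 = 22.5

22.5


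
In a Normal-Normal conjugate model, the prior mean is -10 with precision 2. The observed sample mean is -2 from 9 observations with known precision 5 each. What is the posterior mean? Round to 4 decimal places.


Posterior precision = tau0 + n*tau = 2 + 9*5 = 47
Posterior mean = (tau0*mu0 + n*tau*xbar) / posterior_precision
= (2*-10 + 9*5*-2) / 47
= -110 / 47 = -2.3404

-2.3404


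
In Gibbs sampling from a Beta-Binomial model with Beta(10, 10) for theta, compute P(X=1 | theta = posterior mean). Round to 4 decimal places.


Posterior mean = alpha/(alpha+beta) = 10/20 = 0.5
P(X=1|theta=mean) = theta = 0.5

0.5


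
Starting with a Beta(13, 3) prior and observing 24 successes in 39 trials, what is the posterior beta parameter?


Posterior beta = prior beta + failures
Failures = 39 - 24 = 15
beta_post = 3 + 15 = 18

18


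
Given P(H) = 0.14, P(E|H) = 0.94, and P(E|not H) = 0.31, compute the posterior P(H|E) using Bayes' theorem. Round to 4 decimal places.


By Bayes' theorem: P(H|E) = P(E|H)*P(H) / P(E)
P(E) = P(E|H)*P(H) + P(E|not H)*P(not H)
P(E) = 0.94*0.14 + 0.31*0.86 = 0.3982
P(H|E) = 0.94*0.14 / 0.3982 = 0.3305

0.3305


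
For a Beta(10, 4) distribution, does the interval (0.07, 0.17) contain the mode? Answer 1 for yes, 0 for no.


Mode of Beta(a,b) = (a-1)/(a+b-2)
= (10-1)/(10+4-2) = 0.75
Check: 0.07 <= 0.75 <= 0.17?
Result: 0

0


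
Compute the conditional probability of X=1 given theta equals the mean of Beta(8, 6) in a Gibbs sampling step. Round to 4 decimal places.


Mean of Beta(8, 6) = 0.5714
P(X=1 | theta=0.5714) = 0.5714

0.5714


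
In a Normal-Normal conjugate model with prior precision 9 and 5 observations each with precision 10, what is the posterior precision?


Posterior precision = prior precision + n * observation precision
= 9 + 5 * 10
= 9 + 50 = 59

59


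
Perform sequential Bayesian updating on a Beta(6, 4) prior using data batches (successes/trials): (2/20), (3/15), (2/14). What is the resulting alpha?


Accumulate successes: 7
Posterior alpha = prior alpha + sum of successes
= 6 + 7 = 13

13


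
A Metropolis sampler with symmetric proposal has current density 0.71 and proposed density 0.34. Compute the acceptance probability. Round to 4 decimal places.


For symmetric proposals, acceptance = min(1, pi(x*)/pi(x))
= min(1, 0.34/0.71)
= min(1, 0.4789) = 0.4789

0.4789


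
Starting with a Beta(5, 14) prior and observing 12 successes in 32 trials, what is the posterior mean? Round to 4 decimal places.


Posterior parameters: alpha = 5 + 12 = 17
beta = 14 + 20 = 34
Posterior mean = alpha / (alpha + beta) = 17 / 51
= 0.3333

0.3333


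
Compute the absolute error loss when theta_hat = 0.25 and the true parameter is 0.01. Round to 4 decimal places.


L = |theta_hat - theta_true|
= |0.25 - 0.01| = 0.24

0.24


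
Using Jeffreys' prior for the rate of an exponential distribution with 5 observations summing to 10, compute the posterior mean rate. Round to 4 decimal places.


Jeffreys' prior leads to posterior Gamma(5, 10).
Mean = 5/10 = 0.5

0.5


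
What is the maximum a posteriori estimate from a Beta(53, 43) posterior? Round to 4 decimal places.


The MAP estimate equals the mode of the distribution.
Mode of Beta(a,b) = (a-1)/(a+b-2)
= 52/94
= 0.5532

0.5532


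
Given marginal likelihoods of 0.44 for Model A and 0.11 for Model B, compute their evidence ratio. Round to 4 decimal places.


Ratio = ML(A) / ML(B) = 0.44/0.11
= 4.0

4.0


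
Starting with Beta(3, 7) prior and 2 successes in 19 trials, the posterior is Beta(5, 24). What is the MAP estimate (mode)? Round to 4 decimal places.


The mode of Beta(a, b) when a > 1 and b > 1 is (a-1)/(a+b-2)
= (5 - 1) / (5 + 24 - 2)
= 4 / 27
= 0.1481

0.1481
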